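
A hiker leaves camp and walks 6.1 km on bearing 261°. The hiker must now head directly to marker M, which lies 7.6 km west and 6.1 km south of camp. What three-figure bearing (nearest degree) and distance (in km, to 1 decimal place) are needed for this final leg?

Leg 1 (261°, 6.1 km): east 6.1 sin 261° = -6.02, north 6.1 cos 261° = -0.95
Current position: (-6.02, -0.95). Target: (-7.6, -6.1). Remaining: Δeast = -1.58, Δnorth = -5.15.
Bearing = atan2(-1.58, -5.15) mod 360° = 197.02°; distance = √((-1.58)² + (-5.15)²) = 5.381 km.

197°, 5.4 km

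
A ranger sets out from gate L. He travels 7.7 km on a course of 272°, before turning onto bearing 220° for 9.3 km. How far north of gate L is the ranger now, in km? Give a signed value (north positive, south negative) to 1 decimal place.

-6.9 km

Leg 1 (272°, 7.7 km): east 7.7 sin 272° = -7.70, north 7.7 cos 272° = 0.27
Leg 2 (220°, 9.3 km): east 9.3 sin 220° = -5.98, north 9.3 cos 220° = -7.12
Net north component: -6.86 km.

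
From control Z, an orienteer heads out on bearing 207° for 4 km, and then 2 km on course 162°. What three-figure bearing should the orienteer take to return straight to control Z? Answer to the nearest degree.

012°

Leg 1 (207°, 4 km): east 4 sin 207° = -1.82, north 4 cos 207° = -3.56
Leg 2 (162°, 2 km): east 2 sin 162° = 0.62, north 2 cos 162° = -1.90
Net displacement: -1.20 east, -5.47 north. Direction back to start is (1.20, 5.47): bearing = atan2(1.20, 5.47) mod 360° = 12.36° ≈ 012°.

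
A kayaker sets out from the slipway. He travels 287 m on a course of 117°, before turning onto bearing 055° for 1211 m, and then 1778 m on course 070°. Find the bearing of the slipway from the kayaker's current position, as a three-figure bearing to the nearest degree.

Leg 1 (117°, 287 m): east 287 sin 117° = 255.72, north 287 cos 117° = -130.30
Leg 2 (055°, 1211 m): east 1211 sin 55° = 991.99, north 1211 cos 55° = 694.60
Leg 3 (070°, 1778 m): east 1778 sin 70° = 1670.77, north 1778 cos 70° = 608.11
Net displacement: 2918.49 east, 1172.42 north. Direction back to start is (-2918.49, -1172.42): bearing = atan2(-2918.49, -1172.42) mod 360° = 248.11° ≈ 248°.

248°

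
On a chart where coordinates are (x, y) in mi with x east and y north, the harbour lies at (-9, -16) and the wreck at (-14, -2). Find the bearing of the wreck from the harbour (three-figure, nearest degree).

Δeast = -14 − -9 = -5.00; Δnorth = -2 − -16 = 14.00.
Bearing = atan2(Δeast, Δnorth) mod 360° = 340.35° ≈ 340°.

340°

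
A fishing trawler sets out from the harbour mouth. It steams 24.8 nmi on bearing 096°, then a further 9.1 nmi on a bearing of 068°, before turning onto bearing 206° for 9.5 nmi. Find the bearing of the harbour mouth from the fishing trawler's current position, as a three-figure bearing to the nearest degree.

285°

Leg 1 (096°, 24.8 nmi): east 24.8 sin 96° = 24.66, north 24.8 cos 96° = -2.59
Leg 2 (068°, 9.1 nmi): east 9.1 sin 68° = 8.44, north 9.1 cos 68° = 3.41
Leg 3 (206°, 9.5 nmi): east 9.5 sin 206° = -4.16, north 9.5 cos 206° = -8.54
Net displacement: 28.94 east, -7.72 north. Direction back to start is (-28.94, 7.72): bearing = atan2(-28.94, 7.72) mod 360° = 284.94° ≈ 285°.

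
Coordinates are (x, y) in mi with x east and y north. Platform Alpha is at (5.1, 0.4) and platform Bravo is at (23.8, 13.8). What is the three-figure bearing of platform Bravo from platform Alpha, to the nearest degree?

Δeast = 23.8 − 5.1 = 18.70; Δnorth = 13.8 − 0.4 = 13.40.
Bearing = atan2(Δeast, Δnorth) mod 360° = 54.38° ≈ 054°.

054°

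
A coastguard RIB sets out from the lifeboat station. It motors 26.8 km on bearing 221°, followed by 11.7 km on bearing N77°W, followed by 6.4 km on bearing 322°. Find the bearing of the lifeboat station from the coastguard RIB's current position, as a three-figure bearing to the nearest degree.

069°

Leg 1 (221°, 26.8 km): east 26.8 sin 221° = -17.58, north 26.8 cos 221° = -20.23
Leg 2 (N77°W, 11.7 km): east 11.7 sin 283° = -11.40, north 11.7 cos 283° = 2.63
Leg 3 (322°, 6.4 km): east 6.4 sin 322° = -3.94, north 6.4 cos 322° = 5.04
Net displacement: -32.92 east, -12.55 north. Direction back to start is (32.92, 12.55): bearing = atan2(32.92, 12.55) mod 360° = 69.13° ≈ 069°.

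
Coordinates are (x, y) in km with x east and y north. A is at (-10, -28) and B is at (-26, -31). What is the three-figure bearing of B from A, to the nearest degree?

259°

Δeast = -26 − -10 = -16.00; Δnorth = -31 − -28 = -3.00.
Bearing = atan2(Δeast, Δnorth) mod 360° = 259.38° ≈ 259°.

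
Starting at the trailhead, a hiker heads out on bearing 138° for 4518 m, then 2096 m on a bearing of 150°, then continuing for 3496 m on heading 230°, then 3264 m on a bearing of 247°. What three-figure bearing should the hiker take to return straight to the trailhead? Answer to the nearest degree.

010°

Leg 1 (138°, 4518 m): east 4518 sin 138° = 3023.13, north 4518 cos 138° = -3357.53
Leg 2 (150°, 2096 m): east 2096 sin 150° = 1048.00, north 2096 cos 150° = -1815.19
Leg 3 (230°, 3496 m): east 3496 sin 230° = -2678.09, north 3496 cos 230° = -2247.19
Leg 4 (247°, 3264 m): east 3264 sin 247° = -3004.53, north 3264 cos 247° = -1275.35
Net displacement: -1611.49 east, -8695.25 north. Direction back to start is (1611.49, 8695.25): bearing = atan2(1611.49, 8695.25) mod 360° = 10.50° ≈ 010°.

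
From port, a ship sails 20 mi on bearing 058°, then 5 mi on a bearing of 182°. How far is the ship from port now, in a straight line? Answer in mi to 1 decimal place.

Leg 1 (058°, 20 mi): east 20 sin 58° = 16.96, north 20 cos 58° = 10.60
Leg 2 (182°, 5 mi): east 5 sin 182° = -0.17, north 5 cos 182° = -5.00
Net: 16.79 east, 5.60 north. Distance = √((16.79)² + (5.60)²) = 17.696 mi.

17.7 mi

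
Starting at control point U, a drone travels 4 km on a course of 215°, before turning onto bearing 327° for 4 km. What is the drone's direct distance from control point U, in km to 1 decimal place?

4.5 km

Leg 1 (215°, 4 km): east 4 sin 215° = -2.29, north 4 cos 215° = -3.28
Leg 2 (327°, 4 km): east 4 sin 327° = -2.18, north 4 cos 327° = 3.35
Net: -4.47 east, 0.08 north. Distance = √((-4.47)² + (0.08)²) = 4.474 km.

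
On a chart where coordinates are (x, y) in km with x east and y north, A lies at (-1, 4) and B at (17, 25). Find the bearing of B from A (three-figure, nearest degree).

041°

Δeast = 17 − -1 = 18.00; Δnorth = 25 − 4 = 21.00.
Bearing = atan2(Δeast, Δnorth) mod 360° = 40.60° ≈ 041°.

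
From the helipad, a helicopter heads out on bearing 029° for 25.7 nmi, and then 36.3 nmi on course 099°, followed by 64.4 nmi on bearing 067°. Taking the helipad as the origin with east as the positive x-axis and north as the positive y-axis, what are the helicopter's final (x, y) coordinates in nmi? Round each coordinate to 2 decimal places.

Leg 1 (029°, 25.7 nmi): east 25.7 sin 29° = 12.46, north 25.7 cos 29° = 22.48
Leg 2 (099°, 36.3 nmi): east 36.3 sin 99° = 35.85, north 36.3 cos 99° = -5.68
Leg 3 (067°, 64.4 nmi): east 64.4 sin 67° = 59.28, north 64.4 cos 67° = 25.16
Summing: 107.59 nmi east, 41.96 nmi north → (107.59, 41.96).

(107.59, 41.96)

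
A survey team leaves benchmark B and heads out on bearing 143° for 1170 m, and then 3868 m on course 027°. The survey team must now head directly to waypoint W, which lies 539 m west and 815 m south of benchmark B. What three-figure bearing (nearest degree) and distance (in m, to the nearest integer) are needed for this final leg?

Leg 1 (143°, 1170 m): east 1170 sin 143° = 704.12, north 1170 cos 143° = -934.40
Leg 2 (027°, 3868 m): east 3868 sin 27° = 1756.04, north 3868 cos 27° = 3446.41
Current position: (2460.16, 2512.01). Target: (-539, -815). Remaining: Δeast = -2999.16, Δnorth = -3327.01.
Bearing = atan2(-2999.16, -3327.01) mod 360° = 222.03°; distance = √((-2999.16)² + (-3327.01)²) = 4479.280 m.

222°, 4479 m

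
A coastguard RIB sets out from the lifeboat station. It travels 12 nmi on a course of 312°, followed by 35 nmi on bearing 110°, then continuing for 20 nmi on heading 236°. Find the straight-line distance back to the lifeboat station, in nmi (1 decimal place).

16.8 nmi

Leg 1 (312°, 12 nmi): east 12 sin 312° = -8.92, north 12 cos 312° = 8.03
Leg 2 (110°, 35 nmi): east 35 sin 110° = 32.89, north 35 cos 110° = -11.97
Leg 3 (236°, 20 nmi): east 20 sin 236° = -16.58, north 20 cos 236° = -11.18
Net: 7.39 east, -15.12 north. Distance = √((7.39)² + (-15.12)²) = 16.834 nmi.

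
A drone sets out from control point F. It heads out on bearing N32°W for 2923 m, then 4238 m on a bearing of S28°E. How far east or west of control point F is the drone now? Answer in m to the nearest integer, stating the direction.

Leg 1 (N32°W, 2923 m): east 2923 sin 328° = -1548.95, north 2923 cos 328° = 2478.84
Leg 2 (S28°E, 4238 m): east 4238 sin 152° = 1989.62, north 4238 cos 152° = -3741.93
Net east component: 440.67 m.

441 m east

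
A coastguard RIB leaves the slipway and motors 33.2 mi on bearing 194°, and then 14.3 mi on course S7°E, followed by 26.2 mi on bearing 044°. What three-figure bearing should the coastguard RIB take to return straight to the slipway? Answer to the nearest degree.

337°

Leg 1 (194°, 33.2 mi): east 33.2 sin 194° = -8.03, north 33.2 cos 194° = -32.21
Leg 2 (S7°E, 14.3 mi): east 14.3 sin 173° = 1.74, north 14.3 cos 173° = -14.19
Leg 3 (044°, 26.2 mi): east 26.2 sin 44° = 18.20, north 26.2 cos 44° = 18.85
Net displacement: 11.91 east, -27.56 north. Direction back to start is (-11.91, 27.56): bearing = atan2(-11.91, 27.56) mod 360° = 336.63° ≈ 337°.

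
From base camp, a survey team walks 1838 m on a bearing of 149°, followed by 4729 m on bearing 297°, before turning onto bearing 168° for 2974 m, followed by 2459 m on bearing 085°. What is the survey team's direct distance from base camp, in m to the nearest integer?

2133 m

Leg 1 (149°, 1838 m): east 1838 sin 149° = 946.64, north 1838 cos 149° = -1575.47
Leg 2 (297°, 4729 m): east 4729 sin 297° = -4213.57, north 4729 cos 297° = 2146.92
Leg 3 (168°, 2974 m): east 2974 sin 168° = 618.33, north 2974 cos 168° = -2909.01
Leg 4 (085°, 2459 m): east 2459 sin 85° = 2449.64, north 2459 cos 85° = 214.32
Net: -198.96 east, -2123.25 north. Distance = √((-198.96)² + (-2123.25)²) = 2132.549 m.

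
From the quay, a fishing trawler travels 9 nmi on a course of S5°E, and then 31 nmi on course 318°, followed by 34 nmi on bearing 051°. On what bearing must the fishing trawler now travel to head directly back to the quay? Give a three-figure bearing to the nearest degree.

Leg 1 (S5°E, 9 nmi): east 9 sin 175° = 0.78, north 9 cos 175° = -8.97
Leg 2 (318°, 31 nmi): east 31 sin 318° = -20.74, north 31 cos 318° = 23.04
Leg 3 (051°, 34 nmi): east 34 sin 51° = 26.42, north 34 cos 51° = 21.40
Net displacement: 6.46 east, 35.47 north. Direction back to start is (-6.46, -35.47): bearing = atan2(-6.46, -35.47) mod 360° = 190.33° ≈ 190°.

190°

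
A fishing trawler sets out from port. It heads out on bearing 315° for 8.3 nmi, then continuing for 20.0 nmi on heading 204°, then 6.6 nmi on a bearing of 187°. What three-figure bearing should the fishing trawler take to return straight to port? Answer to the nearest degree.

038°

Leg 1 (315°, 8.3 nmi): east 8.3 sin 315° = -5.87, north 8.3 cos 315° = 5.87
Leg 2 (204°, 20.0 nmi): east 20.0 sin 204° = -8.13, north 20.0 cos 204° = -18.27
Leg 3 (187°, 6.6 nmi): east 6.6 sin 187° = -0.80, north 6.6 cos 187° = -6.55
Net displacement: -14.81 east, -18.95 north. Direction back to start is (14.81, 18.95): bearing = atan2(14.81, 18.95) mod 360° = 38.00° ≈ 038°.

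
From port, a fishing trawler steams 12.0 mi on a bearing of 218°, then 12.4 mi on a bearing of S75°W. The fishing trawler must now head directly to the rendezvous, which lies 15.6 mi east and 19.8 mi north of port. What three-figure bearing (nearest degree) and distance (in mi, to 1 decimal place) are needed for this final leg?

047°, 47.7 mi

Leg 1 (218°, 12.0 mi): east 12.0 sin 218° = -7.39, north 12.0 cos 218° = -9.46
Leg 2 (S75°W, 12.4 mi): east 12.4 sin 255° = -11.98, north 12.4 cos 255° = -3.21
Current position: (-19.37, -12.67). Target: (15.6, 19.8). Remaining: Δeast = 34.97, Δnorth = 32.47.
Bearing = atan2(34.97, 32.47) mod 360° = 47.12°; distance = √((34.97)² + (32.47)²) = 47.714 mi.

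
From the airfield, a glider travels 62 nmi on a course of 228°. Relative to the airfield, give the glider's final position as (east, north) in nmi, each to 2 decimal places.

Leg 1 (228°, 62 nmi): east 62 sin 228° = -46.07, north 62 cos 228° = -41.49
Summing: -46.07 nmi east, -41.49 nmi north → (-46.07, -41.49).

(-46.07, -41.49)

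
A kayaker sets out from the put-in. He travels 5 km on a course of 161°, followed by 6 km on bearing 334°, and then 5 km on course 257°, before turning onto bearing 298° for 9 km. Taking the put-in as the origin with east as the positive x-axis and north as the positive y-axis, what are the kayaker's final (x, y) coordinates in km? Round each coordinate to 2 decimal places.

(-13.82, 3.77)

Leg 1 (161°, 5 km): east 5 sin 161° = 1.63, north 5 cos 161° = -4.73
Leg 2 (334°, 6 km): east 6 sin 334° = -2.63, north 6 cos 334° = 5.39
Leg 3 (257°, 5 km): east 5 sin 257° = -4.87, north 5 cos 257° = -1.12
Leg 4 (298°, 9 km): east 9 sin 298° = -7.95, north 9 cos 298° = 4.23
Summing: -13.82 km east, 3.77 km north → (-13.82, 3.77).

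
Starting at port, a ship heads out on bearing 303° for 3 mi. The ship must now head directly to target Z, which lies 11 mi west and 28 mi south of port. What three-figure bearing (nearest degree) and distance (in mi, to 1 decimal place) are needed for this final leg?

196°, 30.8 mi

Leg 1 (303°, 3 mi): east 3 sin 303° = -2.52, north 3 cos 303° = 1.63
Current position: (-2.52, 1.63). Target: (-11, -28). Remaining: Δeast = -8.48, Δnorth = -29.63.
Bearing = atan2(-8.48, -29.63) mod 360° = 195.98°; distance = √((-8.48)² + (-29.63)²) = 30.824 mi.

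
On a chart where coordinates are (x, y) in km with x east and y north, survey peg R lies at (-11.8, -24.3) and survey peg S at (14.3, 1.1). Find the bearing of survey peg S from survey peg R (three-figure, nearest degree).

046°

Δeast = 14.3 − -11.8 = 26.10; Δnorth = 1.1 − -24.3 = 25.40.
Bearing = atan2(Δeast, Δnorth) mod 360° = 45.78° ≈ 046°.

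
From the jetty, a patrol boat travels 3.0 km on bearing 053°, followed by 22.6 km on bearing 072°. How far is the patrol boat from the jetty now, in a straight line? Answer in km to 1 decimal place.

25.5 km

Leg 1 (053°, 3.0 km): east 3.0 sin 53° = 2.40, north 3.0 cos 53° = 1.81
Leg 2 (072°, 22.6 km): east 22.6 sin 72° = 21.49, north 22.6 cos 72° = 6.98
Net: 23.89 east, 8.79 north. Distance = √((23.89)² + (8.79)²) = 25.455 km.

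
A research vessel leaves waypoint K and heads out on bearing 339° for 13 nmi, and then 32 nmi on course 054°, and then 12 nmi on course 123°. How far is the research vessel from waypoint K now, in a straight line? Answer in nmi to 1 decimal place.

Leg 1 (339°, 13 nmi): east 13 sin 339° = -4.66, north 13 cos 339° = 12.14
Leg 2 (054°, 32 nmi): east 32 sin 54° = 25.89, north 32 cos 54° = 18.81
Leg 3 (123°, 12 nmi): east 12 sin 123° = 10.06, north 12 cos 123° = -6.54
Net: 31.29 east, 24.41 north. Distance = √((31.29)² + (24.41)²) = 39.688 nmi.

39.7 nmi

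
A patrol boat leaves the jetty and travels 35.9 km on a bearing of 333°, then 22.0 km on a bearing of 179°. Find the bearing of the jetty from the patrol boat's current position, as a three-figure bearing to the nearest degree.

122°

Leg 1 (333°, 35.9 km): east 35.9 sin 333° = -16.30, north 35.9 cos 333° = 31.99
Leg 2 (179°, 22.0 km): east 22.0 sin 179° = 0.38, north 22.0 cos 179° = -22.00
Net displacement: -15.91 east, 9.99 north. Direction back to start is (15.91, -9.99): bearing = atan2(15.91, -9.99) mod 360° = 122.12° ≈ 122°.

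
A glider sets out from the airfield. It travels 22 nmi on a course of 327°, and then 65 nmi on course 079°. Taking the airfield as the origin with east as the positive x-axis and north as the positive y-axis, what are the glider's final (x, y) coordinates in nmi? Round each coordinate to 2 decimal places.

Leg 1 (327°, 22 nmi): east 22 sin 327° = -11.98, north 22 cos 327° = 18.45
Leg 2 (079°, 65 nmi): east 65 sin 79° = 63.81, north 65 cos 79° = 12.40
Summing: 51.82 nmi east, 30.85 nmi north → (51.82, 30.85).

(51.82, 30.85)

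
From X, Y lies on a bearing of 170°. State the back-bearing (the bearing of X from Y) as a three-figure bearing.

350°

Back-bearing = 170° + 180° = 350°.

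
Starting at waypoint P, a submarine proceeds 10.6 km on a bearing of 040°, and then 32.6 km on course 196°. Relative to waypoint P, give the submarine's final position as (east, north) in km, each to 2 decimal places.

(-2.17, -23.22)

Leg 1 (040°, 10.6 km): east 10.6 sin 40° = 6.81, north 10.6 cos 40° = 8.12
Leg 2 (196°, 32.6 km): east 32.6 sin 196° = -8.99, north 32.6 cos 196° = -31.34
Summing: -2.17 km east, -23.22 km north → (-2.17, -23.22).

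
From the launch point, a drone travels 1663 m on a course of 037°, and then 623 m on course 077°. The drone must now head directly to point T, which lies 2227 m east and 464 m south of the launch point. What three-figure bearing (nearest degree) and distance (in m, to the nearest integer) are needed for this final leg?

Leg 1 (037°, 1663 m): east 1663 sin 37° = 1000.82, north 1663 cos 37° = 1328.13
Leg 2 (077°, 623 m): east 623 sin 77° = 607.03, north 623 cos 77° = 140.14
Current position: (1607.85, 1468.28). Target: (2227, -464). Remaining: Δeast = 619.15, Δnorth = -1932.28.
Bearing = atan2(619.15, -1932.28) mod 360° = 162.23°; distance = √((619.15)² + (-1932.28)²) = 2029.047 m.

162°, 2029 m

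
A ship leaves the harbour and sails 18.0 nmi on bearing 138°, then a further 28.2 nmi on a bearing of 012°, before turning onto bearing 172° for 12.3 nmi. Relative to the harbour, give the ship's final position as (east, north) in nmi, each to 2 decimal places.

Leg 1 (138°, 18.0 nmi): east 18.0 sin 138° = 12.04, north 18.0 cos 138° = -13.38
Leg 2 (012°, 28.2 nmi): east 28.2 sin 12° = 5.86, north 28.2 cos 12° = 27.58
Leg 3 (172°, 12.3 nmi): east 12.3 sin 172° = 1.71, north 12.3 cos 172° = -12.18
Summing: 19.62 nmi east, 2.03 nmi north → (19.62, 2.03).

(19.62, 2.03)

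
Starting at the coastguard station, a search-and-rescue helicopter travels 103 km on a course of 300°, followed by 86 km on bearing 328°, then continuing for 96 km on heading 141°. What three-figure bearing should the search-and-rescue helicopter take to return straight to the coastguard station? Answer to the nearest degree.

Leg 1 (300°, 103 km): east 103 sin 300° = -89.20, north 103 cos 300° = 51.50
Leg 2 (328°, 86 km): east 86 sin 328° = -45.57, north 86 cos 328° = 72.93
Leg 3 (141°, 96 km): east 96 sin 141° = 60.41, north 96 cos 141° = -74.61
Net displacement: -74.36 east, 49.83 north. Direction back to start is (74.36, -49.83): bearing = atan2(74.36, -49.83) mod 360° = 123.83° ≈ 124°.

124°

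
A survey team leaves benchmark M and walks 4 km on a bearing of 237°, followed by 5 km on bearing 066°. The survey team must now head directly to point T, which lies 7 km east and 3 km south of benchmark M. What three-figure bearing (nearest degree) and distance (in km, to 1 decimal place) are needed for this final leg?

Leg 1 (237°, 4 km): east 4 sin 237° = -3.35, north 4 cos 237° = -2.18
Leg 2 (066°, 5 km): east 5 sin 66° = 4.57, north 5 cos 66° = 2.03
Current position: (1.21, -0.14). Target: (7, -3). Remaining: Δeast = 5.79, Δnorth = -2.86.
Bearing = atan2(5.79, -2.86) mod 360° = 116.26°; distance = √((5.79)² + (-2.86)²) = 6.453 km.

116°, 6.5 km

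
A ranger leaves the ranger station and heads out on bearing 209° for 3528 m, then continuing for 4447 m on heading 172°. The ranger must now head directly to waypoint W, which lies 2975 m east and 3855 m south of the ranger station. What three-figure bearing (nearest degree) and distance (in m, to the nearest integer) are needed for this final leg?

Leg 1 (209°, 3528 m): east 3528 sin 209° = -1710.41, north 3528 cos 209° = -3085.66
Leg 2 (172°, 4447 m): east 4447 sin 172° = 618.90, north 4447 cos 172° = -4403.72
Current position: (-1091.51, -7489.38). Target: (2975, -3855). Remaining: Δeast = 4066.51, Δnorth = 3634.38.
Bearing = atan2(4066.51, 3634.38) mod 360° = 48.21°; distance = √((4066.51)² + (3634.38)²) = 5453.915 m.

048°, 5454 m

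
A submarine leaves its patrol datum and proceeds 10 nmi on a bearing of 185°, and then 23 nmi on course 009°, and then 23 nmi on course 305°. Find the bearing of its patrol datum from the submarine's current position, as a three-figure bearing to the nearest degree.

Leg 1 (185°, 10 nmi): east 10 sin 185° = -0.87, north 10 cos 185° = -9.96
Leg 2 (009°, 23 nmi): east 23 sin 9° = 3.60, north 23 cos 9° = 22.72
Leg 3 (305°, 23 nmi): east 23 sin 305° = -18.84, north 23 cos 305° = 13.19
Net displacement: -16.11 east, 25.95 north. Direction back to start is (16.11, -25.95): bearing = atan2(16.11, -25.95) mod 360° = 148.16° ≈ 148°.

148°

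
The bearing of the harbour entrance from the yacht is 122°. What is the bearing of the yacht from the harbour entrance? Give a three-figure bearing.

Back-bearing = 122° + 180° = 302°.

302°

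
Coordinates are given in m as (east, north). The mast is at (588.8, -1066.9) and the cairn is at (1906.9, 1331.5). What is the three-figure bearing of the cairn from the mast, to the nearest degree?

029°

Δeast = 1906.9 − 588.8 = 1318.10; Δnorth = 1331.5 − -1066.9 = 2398.40.
Bearing = atan2(Δeast, Δnorth) mod 360° = 28.79° ≈ 029°.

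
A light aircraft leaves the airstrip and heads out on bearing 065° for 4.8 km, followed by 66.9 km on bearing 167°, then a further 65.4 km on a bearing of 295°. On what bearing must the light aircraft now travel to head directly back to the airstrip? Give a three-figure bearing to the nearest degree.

048°

Leg 1 (065°, 4.8 km): east 4.8 sin 65° = 4.35, north 4.8 cos 65° = 2.03
Leg 2 (167°, 66.9 km): east 66.9 sin 167° = 15.05, north 66.9 cos 167° = -65.19
Leg 3 (295°, 65.4 km): east 65.4 sin 295° = -59.27, north 65.4 cos 295° = 27.64
Net displacement: -39.87 east, -35.52 north. Direction back to start is (39.87, 35.52): bearing = atan2(39.87, 35.52) mod 360° = 48.31° ≈ 048°.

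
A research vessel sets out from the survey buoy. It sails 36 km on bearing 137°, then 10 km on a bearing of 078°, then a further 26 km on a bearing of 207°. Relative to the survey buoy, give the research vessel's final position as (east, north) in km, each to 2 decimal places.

(22.53, -47.42)

Leg 1 (137°, 36 km): east 36 sin 137° = 24.55, north 36 cos 137° = -26.33
Leg 2 (078°, 10 km): east 10 sin 78° = 9.78, north 10 cos 78° = 2.08
Leg 3 (207°, 26 km): east 26 sin 207° = -11.80, north 26 cos 207° = -23.17
Summing: 22.53 km east, -47.42 km north → (22.53, -47.42).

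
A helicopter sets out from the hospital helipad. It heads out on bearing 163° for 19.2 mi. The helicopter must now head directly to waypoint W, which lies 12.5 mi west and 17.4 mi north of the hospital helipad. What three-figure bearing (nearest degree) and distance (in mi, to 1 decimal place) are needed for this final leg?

Leg 1 (163°, 19.2 mi): east 19.2 sin 163° = 5.61, north 19.2 cos 163° = -18.36
Current position: (5.61, -18.36). Target: (-12.5, 17.4). Remaining: Δeast = -18.11, Δnorth = 35.76.
Bearing = atan2(-18.11, 35.76) mod 360° = 333.14°; distance = √((-18.11)² + (35.76)²) = 40.087 mi.

333°, 40.1 mi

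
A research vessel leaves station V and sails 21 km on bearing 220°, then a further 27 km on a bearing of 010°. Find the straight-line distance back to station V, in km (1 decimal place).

13.7 km

Leg 1 (220°, 21 km): east 21 sin 220° = -13.50, north 21 cos 220° = -16.09
Leg 2 (010°, 27 km): east 27 sin 10° = 4.69, north 27 cos 10° = 26.59
Net: -8.81 east, 10.50 north. Distance = √((-8.81)² + (10.50)²) = 13.709 km.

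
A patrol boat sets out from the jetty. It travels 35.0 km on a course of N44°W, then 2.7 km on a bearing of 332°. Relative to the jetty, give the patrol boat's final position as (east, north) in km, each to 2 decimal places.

Leg 1 (N44°W, 35.0 km): east 35.0 sin 316° = -24.31, north 35.0 cos 316° = 25.18
Leg 2 (332°, 2.7 km): east 2.7 sin 332° = -1.27, north 2.7 cos 332° = 2.38
Summing: -25.58 km east, 27.56 km north → (-25.58, 27.56).

(-25.58, 27.56)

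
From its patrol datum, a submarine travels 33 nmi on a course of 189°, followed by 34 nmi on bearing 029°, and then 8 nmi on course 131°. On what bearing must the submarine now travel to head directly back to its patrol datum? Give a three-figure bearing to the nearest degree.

Leg 1 (189°, 33 nmi): east 33 sin 189° = -5.16, north 33 cos 189° = -32.59
Leg 2 (029°, 34 nmi): east 34 sin 29° = 16.48, north 34 cos 29° = 29.74
Leg 3 (131°, 8 nmi): east 8 sin 131° = 6.04, north 8 cos 131° = -5.25
Net displacement: 17.36 east, -8.11 north. Direction back to start is (-17.36, 8.11): bearing = atan2(-17.36, 8.11) mod 360° = 295.03° ≈ 295°.

295°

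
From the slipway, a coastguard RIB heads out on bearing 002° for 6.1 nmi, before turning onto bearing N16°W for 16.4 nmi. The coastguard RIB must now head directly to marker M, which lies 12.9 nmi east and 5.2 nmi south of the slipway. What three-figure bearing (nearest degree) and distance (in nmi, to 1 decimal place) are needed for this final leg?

148°, 32.1 nmi

Leg 1 (002°, 6.1 nmi): east 6.1 sin 2° = 0.21, north 6.1 cos 2° = 6.10
Leg 2 (N16°W, 16.4 nmi): east 16.4 sin 344° = -4.52, north 16.4 cos 344° = 15.76
Current position: (-4.31, 21.86). Target: (12.9, -5.2). Remaining: Δeast = 17.21, Δnorth = -27.06.
Bearing = atan2(17.21, -27.06) mod 360° = 147.55°; distance = √((17.21)² + (-27.06)²) = 32.069 nmi.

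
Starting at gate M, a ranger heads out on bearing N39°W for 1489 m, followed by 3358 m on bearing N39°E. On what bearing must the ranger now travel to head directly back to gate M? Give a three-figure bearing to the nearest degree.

Leg 1 (N39°W, 1489 m): east 1489 sin 321° = -937.06, north 1489 cos 321° = 1157.17
Leg 2 (N39°E, 3358 m): east 3358 sin 39° = 2113.26, north 3358 cos 39° = 2609.66
Net displacement: 1176.20 east, 3766.83 north. Direction back to start is (-1176.20, -3766.83): bearing = atan2(-1176.20, -3766.83) mod 360° = 197.34° ≈ 197°.

197°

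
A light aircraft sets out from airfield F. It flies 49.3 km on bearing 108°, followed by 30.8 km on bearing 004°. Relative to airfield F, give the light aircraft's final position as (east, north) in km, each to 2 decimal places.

(49.04, 15.49)

Leg 1 (108°, 49.3 km): east 49.3 sin 108° = 46.89, north 49.3 cos 108° = -15.23
Leg 2 (004°, 30.8 km): east 30.8 sin 4° = 2.15, north 30.8 cos 4° = 30.72
Summing: 49.04 km east, 15.49 km north → (49.04, 15.49).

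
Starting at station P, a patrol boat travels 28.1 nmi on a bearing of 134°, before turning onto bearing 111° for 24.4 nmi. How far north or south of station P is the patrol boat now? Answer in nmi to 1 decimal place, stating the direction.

28.3 nmi south

Leg 1 (134°, 28.1 nmi): east 28.1 sin 134° = 20.21, north 28.1 cos 134° = -19.52
Leg 2 (111°, 24.4 nmi): east 24.4 sin 111° = 22.78, north 24.4 cos 111° = -8.74
Net north component: -28.26 nmi.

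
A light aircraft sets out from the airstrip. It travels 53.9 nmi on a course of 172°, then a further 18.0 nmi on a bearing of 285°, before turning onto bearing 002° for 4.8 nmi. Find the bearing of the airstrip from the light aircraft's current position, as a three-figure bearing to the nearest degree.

012°

Leg 1 (172°, 53.9 nmi): east 53.9 sin 172° = 7.50, north 53.9 cos 172° = -53.38
Leg 2 (285°, 18.0 nmi): east 18.0 sin 285° = -17.39, north 18.0 cos 285° = 4.66
Leg 3 (002°, 4.8 nmi): east 4.8 sin 2° = 0.17, north 4.8 cos 2° = 4.80
Net displacement: -9.72 east, -43.92 north. Direction back to start is (9.72, 43.92): bearing = atan2(9.72, 43.92) mod 360° = 12.48° ≈ 012°.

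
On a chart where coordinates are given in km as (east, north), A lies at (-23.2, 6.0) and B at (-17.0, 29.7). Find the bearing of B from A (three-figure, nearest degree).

Δeast = -17.0 − -23.2 = 6.20; Δnorth = 29.7 − 6.0 = 23.70.
Bearing = atan2(Δeast, Δnorth) mod 360° = 14.66° ≈ 015°.

015°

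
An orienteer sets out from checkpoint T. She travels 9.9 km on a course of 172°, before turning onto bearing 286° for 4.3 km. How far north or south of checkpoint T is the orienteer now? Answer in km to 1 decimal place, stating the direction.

Leg 1 (172°, 9.9 km): east 9.9 sin 172° = 1.38, north 9.9 cos 172° = -9.80
Leg 2 (286°, 4.3 km): east 4.3 sin 286° = -4.13, north 4.3 cos 286° = 1.19
Net north component: -8.62 km.

8.6 km south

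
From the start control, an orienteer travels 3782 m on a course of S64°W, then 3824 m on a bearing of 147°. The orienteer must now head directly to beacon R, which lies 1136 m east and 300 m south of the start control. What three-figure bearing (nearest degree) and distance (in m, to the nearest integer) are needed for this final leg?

028°, 5182 m

Leg 1 (S64°W, 3782 m): east 3782 sin 244° = -3399.24, north 3782 cos 244° = -1657.92
Leg 2 (147°, 3824 m): east 3824 sin 147° = 2082.70, north 3824 cos 147° = -3207.08
Current position: (-1316.54, -4865.00). Target: (1136, -300). Remaining: Δeast = 2452.54, Δnorth = 4565.00.
Bearing = atan2(2452.54, 4565.00) mod 360° = 28.25°; distance = √((2452.54)² + (4565.00)²) = 5182.098 m.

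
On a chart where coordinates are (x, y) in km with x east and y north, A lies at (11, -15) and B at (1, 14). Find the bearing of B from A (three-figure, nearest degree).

341°

Δeast = 1 − 11 = -10.00; Δnorth = 14 − -15 = 29.00.
Bearing = atan2(Δeast, Δnorth) mod 360° = 340.97° ≈ 341°.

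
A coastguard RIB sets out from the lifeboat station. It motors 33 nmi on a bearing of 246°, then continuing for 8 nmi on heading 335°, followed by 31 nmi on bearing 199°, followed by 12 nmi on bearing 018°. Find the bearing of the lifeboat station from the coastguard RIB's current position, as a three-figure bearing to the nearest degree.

Leg 1 (246°, 33 nmi): east 33 sin 246° = -30.15, north 33 cos 246° = -13.42
Leg 2 (335°, 8 nmi): east 8 sin 335° = -3.38, north 8 cos 335° = 7.25
Leg 3 (199°, 31 nmi): east 31 sin 199° = -10.09, north 31 cos 199° = -29.31
Leg 4 (018°, 12 nmi): east 12 sin 18° = 3.71, north 12 cos 18° = 11.41
Net displacement: -39.91 east, -24.07 north. Direction back to start is (39.91, 24.07): bearing = atan2(39.91, 24.07) mod 360° = 58.91° ≈ 059°.

059°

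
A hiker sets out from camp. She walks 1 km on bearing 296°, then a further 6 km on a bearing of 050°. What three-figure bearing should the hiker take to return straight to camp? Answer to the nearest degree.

221°

Leg 1 (296°, 1 km): east 1 sin 296° = -0.90, north 1 cos 296° = 0.44
Leg 2 (050°, 6 km): east 6 sin 50° = 4.60, north 6 cos 50° = 3.86
Net displacement: 3.70 east, 4.30 north. Direction back to start is (-3.70, -4.30): bearing = atan2(-3.70, -4.30) mod 360° = 220.72° ≈ 221°.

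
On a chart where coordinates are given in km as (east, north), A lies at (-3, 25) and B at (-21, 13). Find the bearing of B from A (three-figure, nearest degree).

236°

Δeast = -21 − -3 = -18.00; Δnorth = 13 − 25 = -12.00.
Bearing = atan2(Δeast, Δnorth) mod 360° = 236.31° ≈ 236°.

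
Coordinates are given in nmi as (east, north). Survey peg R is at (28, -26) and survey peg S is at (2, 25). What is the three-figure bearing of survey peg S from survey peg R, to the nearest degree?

333°

Δeast = 2 − 28 = -26.00; Δnorth = 25 − -26 = 51.00.
Bearing = atan2(Δeast, Δnorth) mod 360° = 332.99° ≈ 333°.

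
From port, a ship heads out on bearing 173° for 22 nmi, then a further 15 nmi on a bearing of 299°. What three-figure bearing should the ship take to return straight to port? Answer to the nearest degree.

036°

Leg 1 (173°, 22 nmi): east 22 sin 173° = 2.68, north 22 cos 173° = -21.84
Leg 2 (299°, 15 nmi): east 15 sin 299° = -13.12, north 15 cos 299° = 7.27
Net displacement: -10.44 east, -14.56 north. Direction back to start is (10.44, 14.56): bearing = atan2(10.44, 14.56) mod 360° = 35.63° ≈ 036°.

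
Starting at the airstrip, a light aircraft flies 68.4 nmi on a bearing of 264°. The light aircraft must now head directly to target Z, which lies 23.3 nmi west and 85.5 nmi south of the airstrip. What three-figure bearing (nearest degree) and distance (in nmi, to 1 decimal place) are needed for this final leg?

150°, 90.2 nmi

Leg 1 (264°, 68.4 nmi): east 68.4 sin 264° = -68.03, north 68.4 cos 264° = -7.15
Current position: (-68.03, -7.15). Target: (-23.3, -85.5). Remaining: Δeast = 44.73, Δnorth = -78.35.
Bearing = atan2(44.73, -78.35) mod 360° = 150.28°; distance = √((44.73)² + (-78.35)²) = 90.217 nmi.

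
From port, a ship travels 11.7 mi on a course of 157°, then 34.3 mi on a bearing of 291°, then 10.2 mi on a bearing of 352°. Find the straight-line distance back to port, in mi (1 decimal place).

Leg 1 (157°, 11.7 mi): east 11.7 sin 157° = 4.57, north 11.7 cos 157° = -10.77
Leg 2 (291°, 34.3 mi): east 34.3 sin 291° = -32.02, north 34.3 cos 291° = 12.29
Leg 3 (352°, 10.2 mi): east 10.2 sin 352° = -1.42, north 10.2 cos 352° = 10.10
Net: -28.87 east, 11.62 north. Distance = √((-28.87)² + (11.62)²) = 31.122 mi.

31.1 mi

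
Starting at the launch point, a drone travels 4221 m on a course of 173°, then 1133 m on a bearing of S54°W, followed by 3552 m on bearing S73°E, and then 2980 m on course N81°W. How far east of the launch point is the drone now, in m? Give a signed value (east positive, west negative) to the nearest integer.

51 m

Leg 1 (173°, 4221 m): east 4221 sin 173° = 514.41, north 4221 cos 173° = -4189.54
Leg 2 (S54°W, 1133 m): east 1133 sin 234° = -916.62, north 1133 cos 234° = -665.96
Leg 3 (S73°E, 3552 m): east 3552 sin 107° = 3396.79, north 3552 cos 107° = -1038.50
Leg 4 (N81°W, 2980 m): east 2980 sin 279° = -2943.31, north 2980 cos 279° = 466.17
Net east component: 51.28 m.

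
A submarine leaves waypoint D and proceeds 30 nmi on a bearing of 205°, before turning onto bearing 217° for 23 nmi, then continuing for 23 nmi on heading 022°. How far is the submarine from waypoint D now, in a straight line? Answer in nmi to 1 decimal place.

Leg 1 (205°, 30 nmi): east 30 sin 205° = -12.68, north 30 cos 205° = -27.19
Leg 2 (217°, 23 nmi): east 23 sin 217° = -13.84, north 23 cos 217° = -18.37
Leg 3 (022°, 23 nmi): east 23 sin 22° = 8.62, north 23 cos 22° = 21.33
Net: -17.90 east, -24.23 north. Distance = √((-17.90)² + (-24.23)²) = 30.129 nmi.

30.1 nmi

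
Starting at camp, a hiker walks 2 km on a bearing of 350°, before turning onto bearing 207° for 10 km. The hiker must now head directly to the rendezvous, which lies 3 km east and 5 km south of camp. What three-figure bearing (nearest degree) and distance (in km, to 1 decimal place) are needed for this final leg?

Leg 1 (350°, 2 km): east 2 sin 350° = -0.35, north 2 cos 350° = 1.97
Leg 2 (207°, 10 km): east 10 sin 207° = -4.54, north 10 cos 207° = -8.91
Current position: (-4.89, -6.94). Target: (3, -5). Remaining: Δeast = 7.89, Δnorth = 1.94.
Bearing = atan2(7.89, 1.94) mod 360° = 76.18°; distance = √((7.89)² + (1.94)²) = 8.122 km.

076°, 8.1 km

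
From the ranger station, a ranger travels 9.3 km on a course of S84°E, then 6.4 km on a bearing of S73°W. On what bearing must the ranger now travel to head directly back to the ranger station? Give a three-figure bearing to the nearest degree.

Leg 1 (S84°E, 9.3 km): east 9.3 sin 96° = 9.25, north 9.3 cos 96° = -0.97
Leg 2 (S73°W, 6.4 km): east 6.4 sin 253° = -6.12, north 6.4 cos 253° = -1.87
Net displacement: 3.13 east, -2.84 north. Direction back to start is (-3.13, 2.84): bearing = atan2(-3.13, 2.84) mod 360° = 312.26° ≈ 312°.

312°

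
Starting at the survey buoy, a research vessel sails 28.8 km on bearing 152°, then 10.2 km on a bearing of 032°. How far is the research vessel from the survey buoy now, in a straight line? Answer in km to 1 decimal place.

Leg 1 (152°, 28.8 km): east 28.8 sin 152° = 13.52, north 28.8 cos 152° = -25.43
Leg 2 (032°, 10.2 km): east 10.2 sin 32° = 5.41, north 10.2 cos 32° = 8.65
Net: 18.93 east, -16.78 north. Distance = √((18.93)² + (-16.78)²) = 25.293 km.

25.3 km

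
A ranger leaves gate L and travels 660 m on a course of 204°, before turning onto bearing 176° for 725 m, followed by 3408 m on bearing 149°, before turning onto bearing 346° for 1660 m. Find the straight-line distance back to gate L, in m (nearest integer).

2871 m

Leg 1 (204°, 660 m): east 660 sin 204° = -268.45, north 660 cos 204° = -602.94
Leg 2 (176°, 725 m): east 725 sin 176° = 50.57, north 725 cos 176° = -723.23
Leg 3 (149°, 3408 m): east 3408 sin 149° = 1755.25, north 3408 cos 149° = -2921.23
Leg 4 (346°, 1660 m): east 1660 sin 346° = -401.59, north 1660 cos 346° = 1610.69
Net: 1135.79 east, -2636.71 north. Distance = √((1135.79)² + (-2636.71)²) = 2870.931 m.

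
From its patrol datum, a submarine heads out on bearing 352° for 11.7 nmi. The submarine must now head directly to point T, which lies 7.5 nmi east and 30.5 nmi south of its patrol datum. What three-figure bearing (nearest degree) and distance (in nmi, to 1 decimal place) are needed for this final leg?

Leg 1 (352°, 11.7 nmi): east 11.7 sin 352° = -1.63, north 11.7 cos 352° = 11.59
Current position: (-1.63, 11.59). Target: (7.5, -30.5). Remaining: Δeast = 9.13, Δnorth = -42.09.
Bearing = atan2(9.13, -42.09) mod 360° = 167.76°; distance = √((9.13)² + (-42.09)²) = 43.065 nmi.

168°, 43.1 nmi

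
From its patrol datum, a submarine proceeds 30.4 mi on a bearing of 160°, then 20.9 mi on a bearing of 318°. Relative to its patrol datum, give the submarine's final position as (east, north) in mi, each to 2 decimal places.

Leg 1 (160°, 30.4 mi): east 30.4 sin 160° = 10.40, north 30.4 cos 160° = -28.57
Leg 2 (318°, 20.9 mi): east 20.9 sin 318° = -13.98, north 20.9 cos 318° = 15.53
Summing: -3.59 mi east, -13.03 mi north → (-3.59, -13.03).

(-3.59, -13.03)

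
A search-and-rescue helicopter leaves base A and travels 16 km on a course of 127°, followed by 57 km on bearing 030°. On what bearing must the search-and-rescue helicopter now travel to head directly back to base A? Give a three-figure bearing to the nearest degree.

Leg 1 (127°, 16 km): east 16 sin 127° = 12.78, north 16 cos 127° = -9.63
Leg 2 (030°, 57 km): east 57 sin 30° = 28.50, north 57 cos 30° = 49.36
Net displacement: 41.28 east, 39.73 north. Direction back to start is (-41.28, -39.73): bearing = atan2(-41.28, -39.73) mod 360° = 226.09° ≈ 226°.

226°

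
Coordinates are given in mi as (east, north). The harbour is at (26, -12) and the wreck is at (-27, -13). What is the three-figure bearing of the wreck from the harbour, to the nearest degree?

269°

Δeast = -27 − 26 = -53.00; Δnorth = -13 − -12 = -1.00.
Bearing = atan2(Δeast, Δnorth) mod 360° = 268.92° ≈ 269°.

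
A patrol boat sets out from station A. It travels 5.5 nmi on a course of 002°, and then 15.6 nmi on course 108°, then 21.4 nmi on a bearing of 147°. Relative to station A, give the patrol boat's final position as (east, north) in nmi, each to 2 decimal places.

Leg 1 (002°, 5.5 nmi): east 5.5 sin 2° = 0.19, north 5.5 cos 2° = 5.50
Leg 2 (108°, 15.6 nmi): east 15.6 sin 108° = 14.84, north 15.6 cos 108° = -4.82
Leg 3 (147°, 21.4 nmi): east 21.4 sin 147° = 11.66, north 21.4 cos 147° = -17.95
Summing: 26.68 nmi east, -17.27 nmi north → (26.68, -17.27).

(26.68, -17.27)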